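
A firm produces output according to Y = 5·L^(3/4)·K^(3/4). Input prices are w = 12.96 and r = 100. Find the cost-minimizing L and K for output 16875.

L* = 625, K* = 81

Cost minimization requires the marginal rate of technical substitution to equal the input-price ratio: MP_L/MP_K = w/r.
Here MP_L/MP_K = (3/4)·(K/L)/(3/4) = (K/L). Setting this equal to 12.96/100 = 0.1296 gives K = 0.1296L.
Substituting into Y = 16875: 5·L^(3/4)·(0.1296L)^(3/4) = 16875.
Solving, L = 625 and K = 81.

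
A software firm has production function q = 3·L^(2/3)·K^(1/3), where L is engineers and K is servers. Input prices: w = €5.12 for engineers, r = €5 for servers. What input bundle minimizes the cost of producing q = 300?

Cost minimization requires the marginal rate of technical substitution to equal the input-price ratio: MP_L/MP_K = w/r.
Here MP_L/MP_K = (2/3)·(K/L)/(1/3) = 2·(K/L). Setting this equal to 5.12/5 = 1.024 gives K = 0.512L.
Substituting into q = 300: 3·L^(2/3)·(0.512L)^(1/3) = 300.
Solving, L = 125 and K = 64.

L* = 125, K* = 64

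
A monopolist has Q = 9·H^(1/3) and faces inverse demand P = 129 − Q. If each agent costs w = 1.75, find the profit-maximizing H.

Marginal revenue from the inverse demand is MR = 129 − 2Q.
The marginal product is MP_H = 3·H^(-2/3).
A monopolist hires until marginal revenue product equals the wage: MR·MP_H = w.
At H, Q = 9·H^(1/3). Substituting and solving: (129 − 18·H^(1/3))·3·H^(-2/3) = 1.75 gives H = 216.

H* = 216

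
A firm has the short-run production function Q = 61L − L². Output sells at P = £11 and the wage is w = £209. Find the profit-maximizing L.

The marginal product of L is MP_L = 61 − 2L.
A price-taking firm hires until the value of the marginal product equals the wage: P·MP_L = w, so 11·(61 − 2L) = 209.
Then 61 − 2L = 19, giving L = 21.

L* = 21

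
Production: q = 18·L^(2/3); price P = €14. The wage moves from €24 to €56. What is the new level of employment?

L* = 27

From P·MP_L = w with MP_L = 12·L^(-1/3), the labor demand is L(w) = (168/w)^(3).
At w = 24: L = 343. At w = 56: L = 27.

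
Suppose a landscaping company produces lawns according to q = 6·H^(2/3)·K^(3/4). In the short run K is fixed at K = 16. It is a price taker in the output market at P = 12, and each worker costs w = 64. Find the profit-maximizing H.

H* = 216

With K = 16, MP_H = (2/3)·6·H^(-1/3)·16^(3/4) = 32·H^(-1/3).
Profit maximization for a price taker requires P·MP_H = w: 12·32·H^(-1/3) = 64.
So H^(-1/3) = 1/6, which gives H = 216.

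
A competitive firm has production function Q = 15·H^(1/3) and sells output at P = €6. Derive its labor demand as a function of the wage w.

MP_H = (1/3)·15·H^(-2/3) = 5·H^(-2/3).
Setting P·MP_H = w: 30·H^(-2/3) = w.
Solving for H: H^(-2/3) = w/30, so H = (30/w)^(3/2).

H(w) = (30/w)^(3/2)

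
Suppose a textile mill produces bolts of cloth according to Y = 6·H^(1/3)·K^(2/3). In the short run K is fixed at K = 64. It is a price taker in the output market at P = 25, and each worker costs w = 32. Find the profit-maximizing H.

With K = 64, MP_H = (1/3)·6·H^(-2/3)·64^(2/3) = 32·H^(-2/3).
Profit maximization for a price taker requires P·MP_H = w: 25·32·H^(-2/3) = 32.
So H^(-2/3) = 0.04, which gives H = 125.

H* = 125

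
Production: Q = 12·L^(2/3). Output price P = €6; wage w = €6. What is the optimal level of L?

L* = 512

MP_L = (2/3)·12·L^(-1/3) = 8·L^(-1/3).
Profit maximization for a price taker requires P·MP_L = w: 6·8·L^(-1/3) = 6.
So L^(-1/3) = 0.125, which gives L = 512.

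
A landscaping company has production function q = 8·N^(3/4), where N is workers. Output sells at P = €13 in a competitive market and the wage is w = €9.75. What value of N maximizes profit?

MP_N = (3/4)·8·N^(-1/4) = 6·N^(-1/4).
Profit maximization for a price taker requires P·MP_N = w: 13·6·N^(-1/4) = 9.75.
So N^(-1/4) = 0.125, which gives N = 4096.

N* = 4096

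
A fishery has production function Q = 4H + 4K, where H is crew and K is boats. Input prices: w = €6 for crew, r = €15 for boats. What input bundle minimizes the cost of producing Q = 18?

H* = 4.5, K* = 0

The inputs are perfect substitutes, so the firm uses whichever has the lower cost per unit of output.
Cost per unit of output via H is w/4 = 1.5; via K it is r/4 = 3.75. H is cheaper.
Producing Q = 18 with H alone: H = 4.5, K = 0.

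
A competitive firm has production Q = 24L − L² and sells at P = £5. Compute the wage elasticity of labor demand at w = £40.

From P·MP_L = w with MP_L = 24 − 2L, labor demand is L(w) = (24 − w/5)/2.
dL/dw = −1/(10) = -0.1.
At w = 40, L = 8, so ε = (dL/dw)·(w/L) = (-0.1)·(40/8) = -0.5.

ε = -0.5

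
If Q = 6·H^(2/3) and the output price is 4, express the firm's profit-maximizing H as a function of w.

MP_H = (2/3)·6·H^(-1/3) = 4·H^(-1/3).
Setting P·MP_H = w: 16·H^(-1/3) = w.
Solving for H: H^(-1/3) = w/16, so H = (16/w)^(3).

H(w) = 4096/w³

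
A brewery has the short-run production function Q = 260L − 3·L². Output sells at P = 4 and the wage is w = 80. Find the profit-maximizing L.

L* = 40

The marginal product of L is MP_L = 260 − 6L.
A price-taking firm hires until the value of the marginal product equals the wage: P·MP_L = w, so 4·(260 − 6L) = 80.
Then 260 − 6L = 20, giving L = 40.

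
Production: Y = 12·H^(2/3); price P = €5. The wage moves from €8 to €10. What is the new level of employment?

From P·MP_H = w with MP_H = 8·H^(-1/3), the labor demand is H(w) = (40/w)^(3).
At w = 8: H = 125. At w = 10: H = 64.

H* = 64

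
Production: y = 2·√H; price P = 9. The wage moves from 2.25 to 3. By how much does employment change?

From P·MP_H = w with MP_H = H^(-1/2), the labor demand is H(w) = (9/w)^(2).
At w = 2.25: H = 16. At w = 3: H = 9.
ΔH = 9 − 16 = -7.

ΔH = -7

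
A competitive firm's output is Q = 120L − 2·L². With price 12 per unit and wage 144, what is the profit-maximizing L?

The marginal product of L is MP_L = 120 − 4L.
A price-taking firm hires until the value of the marginal product equals the wage: P·MP_L = w, so 12·(120 − 4L) = 144.
Then 120 − 4L = 12, giving L = 27.

L* = 27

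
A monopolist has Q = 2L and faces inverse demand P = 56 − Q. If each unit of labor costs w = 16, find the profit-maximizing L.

L* = 12

Marginal revenue from the inverse demand is MR = 56 − 2Q.
The marginal product is MP_L = 2.
A monopolist hires until marginal revenue product equals the wage: MR·MP_L = w.
(56 − 4L)·2 = 16, so L = 12.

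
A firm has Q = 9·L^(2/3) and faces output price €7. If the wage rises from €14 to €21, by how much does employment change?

From P·MP_L = w with MP_L = 6·L^(-1/3), the labor demand is L(w) = (42/w)^(3).
At w = 14: L = 27. At w = 21: L = 8.
ΔL = 8 − 27 = -19.

ΔL = -19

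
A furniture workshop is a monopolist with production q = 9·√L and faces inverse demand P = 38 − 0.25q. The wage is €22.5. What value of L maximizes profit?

L* = 16

Marginal revenue from the inverse demand is MR = 38 − 0.5q.
The marginal product is MP_L = 4.5·L^(-1/2).
A monopolist hires until marginal revenue product equals the wage: MR·MP_L = w.
At L, q = 9·√L. Substituting and solving: (38 − 4.5·√L)·4.5·L^(-1/2) = 22.5 gives L = 16.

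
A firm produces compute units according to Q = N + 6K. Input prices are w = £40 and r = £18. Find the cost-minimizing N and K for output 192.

N* = 0, K* = 32

The inputs are perfect substitutes, so the firm uses whichever has the lower cost per unit of output.
Cost per unit of output via N is 40; via K it is 3. K is cheaper.
Producing Q = 192 with K alone: N = 0, K = 32.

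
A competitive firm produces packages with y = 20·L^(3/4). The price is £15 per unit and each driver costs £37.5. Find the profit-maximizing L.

MP_L = (3/4)·20·L^(-1/4) = 15·L^(-1/4).
Profit maximization for a price taker requires P·MP_L = w: 15·15·L^(-1/4) = 37.5.
So L^(-1/4) = 1/6, which gives L = 1296.

L* = 1296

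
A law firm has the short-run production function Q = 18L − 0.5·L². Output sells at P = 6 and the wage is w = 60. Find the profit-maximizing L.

The marginal product of L is MP_L = 18 − L.
A price-taking firm hires until the value of the marginal product equals the wage: P·MP_L = w, so 6·(18 − L) = 60.
Then 18 − L = 10, giving L = 8.

L* = 8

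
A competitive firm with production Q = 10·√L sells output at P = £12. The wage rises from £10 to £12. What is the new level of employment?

From P·MP_L = w with MP_L = 5·L^(-1/2), the labor demand is L(w) = (60/w)^(2).
At w = 10: L = 36. At w = 12: L = 25.

L* = 25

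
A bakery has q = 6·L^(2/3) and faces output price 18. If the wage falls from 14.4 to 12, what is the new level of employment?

From P·MP_L = w with MP_L = 4·L^(-1/3), the labor demand is L(w) = (72/w)^(3).
At w = 14.4: L = 125. At w = 12: L = 216.

L* = 216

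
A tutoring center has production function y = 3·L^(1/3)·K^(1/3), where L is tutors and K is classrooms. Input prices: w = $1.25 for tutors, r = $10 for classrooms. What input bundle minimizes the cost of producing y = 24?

L* = 64, K* = 8

Cost minimization requires the marginal rate of technical substitution to equal the input-price ratio: MP_L/MP_K = w/r.
Here MP_L/MP_K = (1/3)·(K/L)/(1/3) = (K/L). Setting this equal to 1.25/10 = 0.125 gives K = 0.125L.
Substituting into y = 24: 3·L^(1/3)·(0.125L)^(1/3) = 24.
Solving, L = 64 and K = 8.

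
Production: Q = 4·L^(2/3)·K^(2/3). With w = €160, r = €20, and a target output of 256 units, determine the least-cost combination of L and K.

L* = 8, K* = 64

Cost minimization requires the marginal rate of technical substitution to equal the input-price ratio: MP_L/MP_K = w/r.
Here MP_L/MP_K = (2/3)·(K/L)/(2/3) = (K/L). Setting this equal to 160/20 = 8 gives K = 8L.
Substituting into Q = 256: 4·L^(2/3)·(8L)^(2/3) = 256.
Solving, L = 8 and K = 64.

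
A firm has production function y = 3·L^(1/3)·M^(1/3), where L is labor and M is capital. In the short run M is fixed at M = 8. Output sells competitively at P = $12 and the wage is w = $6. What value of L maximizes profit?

With M = 8, MP_L = (1/3)·3·L^(-2/3)·8^(1/3) = 2·L^(-2/3).
Profit maximization for a price taker requires P·MP_L = w: 12·2·L^(-2/3) = 6.
So L^(-2/3) = 0.25, which gives L = 8.

L* = 8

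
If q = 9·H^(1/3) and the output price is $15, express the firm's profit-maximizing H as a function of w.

H(w) = (45/w)^(3/2)

MP_H = (1/3)·9·H^(-2/3) = 3·H^(-2/3).
Setting P·MP_H = w: 45·H^(-2/3) = w.
Solving for H: H^(-2/3) = w/45, so H = (45/w)^(3/2).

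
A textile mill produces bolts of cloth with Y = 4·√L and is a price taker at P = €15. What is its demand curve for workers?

MP_L = (1/2)·4·L^(-1/2) = 2·L^(-1/2).
Setting P·MP_L = w: 30·L^(-1/2) = w.
Solving for L: L^(-1/2) = w/30, so L = (30/w)^(2).

L(w) = 900/w²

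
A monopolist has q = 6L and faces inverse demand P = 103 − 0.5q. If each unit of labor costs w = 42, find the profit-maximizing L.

Marginal revenue from the inverse demand is MR = 103 − q.
The marginal product is MP_L = 6.
A monopolist hires until marginal revenue product equals the wage: MR·MP_L = w.
(103 − 6L)·6 = 42, so L = 16.

L* = 16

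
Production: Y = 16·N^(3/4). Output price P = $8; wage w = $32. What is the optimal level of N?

N* = 81

MP_N = (3/4)·16·N^(-1/4) = 12·N^(-1/4).
Profit maximization for a price taker requires P·MP_N = w: 8·12·N^(-1/4) = 32.
So N^(-1/4) = 1/3, which gives N = 81.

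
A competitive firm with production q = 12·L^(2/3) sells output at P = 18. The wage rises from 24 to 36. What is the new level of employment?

L* = 64

From P·MP_L = w with MP_L = 8·L^(-1/3), the labor demand is L(w) = (144/w)^(3).
At w = 24: L = 216. At w = 36: L = 64.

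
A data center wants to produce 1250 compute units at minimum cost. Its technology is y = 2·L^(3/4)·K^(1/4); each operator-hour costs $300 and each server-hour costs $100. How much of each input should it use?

L* = 625, K* = 625

Cost minimization requires the marginal rate of technical substitution to equal the input-price ratio: MP_L/MP_K = w/r.
Here MP_L/MP_K = (3/4)·(K/L)/(1/4) = 3·(K/L). Setting this equal to 300/100 = 3 gives K = L.
Substituting into y = 1250: 2·L^(3/4)·(L)^(1/4) = 1250.
Solving, L = 625 and K = 625.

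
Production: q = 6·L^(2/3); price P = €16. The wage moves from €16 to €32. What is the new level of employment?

L* = 8

From P·MP_L = w with MP_L = 4·L^(-1/3), the labor demand is L(w) = (64/w)^(3).
At w = 16: L = 64. At w = 32: L = 8.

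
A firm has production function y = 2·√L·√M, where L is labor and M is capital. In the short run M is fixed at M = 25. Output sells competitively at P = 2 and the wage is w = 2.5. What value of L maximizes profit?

L* = 16

With M = 25, MP_L = (1/2)·2·L^(-1/2)·25^(1/2) = 5·L^(-1/2).
Profit maximization for a price taker requires P·MP_L = w: 2·5·L^(-1/2) = 2.5.
So L^(-1/2) = 0.25, which gives L = 16.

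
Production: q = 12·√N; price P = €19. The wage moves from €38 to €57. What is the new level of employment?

N* = 4

From P·MP_N = w with MP_N = 6·N^(-1/2), the labor demand is N(w) = (114/w)^(2).
At w = 38: N = 9. At w = 57: N = 4.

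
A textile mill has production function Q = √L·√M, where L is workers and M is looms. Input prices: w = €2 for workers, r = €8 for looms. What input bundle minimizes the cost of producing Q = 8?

Cost minimization requires the marginal rate of technical substitution to equal the input-price ratio: MP_L/MP_M = w/r.
Here MP_L/MP_M = (1/2)·(M/L)/(1/2) = (M/L). Setting this equal to 2/8 = 0.25 gives M = 0.25L.
Substituting into Q = 8: L^(1/2)·(0.25L)^(1/2) = 8.
Solving, L = 16 and M = 4.

L* = 16, M* = 4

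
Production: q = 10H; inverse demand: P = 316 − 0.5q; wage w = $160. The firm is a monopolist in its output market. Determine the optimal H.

Marginal revenue from the inverse demand is MR = 316 − q.
The marginal product is MP_H = 10.
A monopolist hires until marginal revenue product equals the wage: MR·MP_H = w.
(316 − 10H)·10 = 160, so H = 30.

H* = 30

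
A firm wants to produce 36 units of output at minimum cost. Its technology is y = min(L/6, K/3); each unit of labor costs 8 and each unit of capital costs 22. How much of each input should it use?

With a fixed-proportions technology, the cost-minimizing bundle uses no slack in either input: L/6 = K/3 = y.
So L = 6·36 = 216 and K = 3·36 = 108.

L* = 216, K* = 108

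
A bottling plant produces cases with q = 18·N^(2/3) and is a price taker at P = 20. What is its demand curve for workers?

N(w) = (240/w)^(3)

MP_N = (2/3)·18·N^(-1/3) = 12·N^(-1/3).
Setting P·MP_N = w: 240·N^(-1/3) = w.
Solving for N: N^(-1/3) = w/240, so N = (240/w)^(3).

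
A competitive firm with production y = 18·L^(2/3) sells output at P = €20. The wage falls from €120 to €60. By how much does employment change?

From P·MP_L = w with MP_L = 12·L^(-1/3), the labor demand is L(w) = (240/w)^(3).
At w = 120: L = 8. At w = 60: L = 64.
ΔL = 64 − 8 = 56.

ΔL = 56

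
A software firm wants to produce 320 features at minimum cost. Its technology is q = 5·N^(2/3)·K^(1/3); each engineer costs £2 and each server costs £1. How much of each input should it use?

Cost minimization requires the marginal rate of technical substitution to equal the input-price ratio: MP_N/MP_K = w/r.
Here MP_N/MP_K = (2/3)·(K/N)/(1/3) = 2·(K/N). Setting this equal to 2/1 = 2 gives K = N.
Substituting into q = 320: 5·N^(2/3)·(N)^(1/3) = 320.
Solving, N = 64 and K = 64.

N* = 64, K* = 64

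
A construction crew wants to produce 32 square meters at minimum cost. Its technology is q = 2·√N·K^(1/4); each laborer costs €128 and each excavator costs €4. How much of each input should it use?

Cost minimization requires the marginal rate of technical substitution to equal the input-price ratio: MP_N/MP_K = w/r.
Here MP_N/MP_K = (1/2)·(K/N)/(1/4) = 2·(K/N). Setting this equal to 128/4 = 32 gives K = 16N.
Substituting into q = 32: 2·N^(1/2)·(16N)^(1/4) = 32.
Solving, N = 16 and K = 256.

N* = 16, K* = 256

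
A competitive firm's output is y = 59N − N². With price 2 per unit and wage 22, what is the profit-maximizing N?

N* = 24

The marginal product of N is MP_N = 59 − 2N.
A price-taking firm hires until the value of the marginal product equals the wage: P·MP_N = w, so 2·(59 − 2N) = 22.
Then 59 − 2N = 11, giving N = 24.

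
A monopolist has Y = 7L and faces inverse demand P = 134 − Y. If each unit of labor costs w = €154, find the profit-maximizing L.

Marginal revenue from the inverse demand is MR = 134 − 2Y.
The marginal product is MP_L = 7.
A monopolist hires until marginal revenue product equals the wage: MR·MP_L = w.
(134 − 14L)·7 = 154, so L = 8.

L* = 8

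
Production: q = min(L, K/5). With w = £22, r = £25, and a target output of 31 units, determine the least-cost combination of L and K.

With a fixed-proportions technology, the cost-minimizing bundle uses no slack in either input: L = K/5 = q.
So L = 31 and K = 5·31 = 155.

L* = 31, K* = 155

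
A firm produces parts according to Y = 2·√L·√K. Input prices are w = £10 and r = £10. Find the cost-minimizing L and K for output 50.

Cost minimization requires the marginal rate of technical substitution to equal the input-price ratio: MP_L/MP_K = w/r.
Here MP_L/MP_K = (1/2)·(K/L)/(1/2) = (K/L). Setting this equal to 10/10 = 1 gives K = L.
Substituting into Y = 50: 2·L^(1/2)·(L)^(1/2) = 50.
Solving, L = 25 and K = 25.

L* = 25, K* = 25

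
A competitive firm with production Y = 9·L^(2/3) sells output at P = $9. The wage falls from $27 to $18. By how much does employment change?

ΔL = 19

From P·MP_L = w with MP_L = 6·L^(-1/3), the labor demand is L(w) = (54/w)^(3).
At w = 27: L = 8. At w = 18: L = 27.
ΔL = 27 − 8 = 19.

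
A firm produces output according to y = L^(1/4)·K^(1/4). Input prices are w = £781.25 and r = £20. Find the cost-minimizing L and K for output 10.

Cost minimization requires the marginal rate of technical substitution to equal the input-price ratio: MP_L/MP_K = w/r.
Here MP_L/MP_K = (1/4)·(K/L)/(1/4) = (K/L). Setting this equal to 781.25/20 = 39.0625 gives K = 39.0625L.
Substituting into y = 10: L^(1/4)·(39.0625L)^(1/4) = 10.
Solving, L = 16 and K = 625.

L* = 16, K* = 625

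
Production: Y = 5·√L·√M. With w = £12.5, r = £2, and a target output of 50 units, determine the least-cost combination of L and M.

L* = 4, M* = 25

Cost minimization requires the marginal rate of technical substitution to equal the input-price ratio: MP_L/MP_M = w/r.
Here MP_L/MP_M = (1/2)·(M/L)/(1/2) = (M/L). Setting this equal to 12.5/2 = 6.25 gives M = 6.25L.
Substituting into Y = 50: 5·L^(1/2)·(6.25L)^(1/2) = 50.
Solving, L = 4 and M = 25.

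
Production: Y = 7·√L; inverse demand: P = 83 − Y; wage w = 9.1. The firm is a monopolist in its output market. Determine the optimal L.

L* = 25

Marginal revenue from the inverse demand is MR = 83 − 2Y.
The marginal product is MP_L = 3.5·L^(-1/2).
A monopolist hires until marginal revenue product equals the wage: MR·MP_L = w.
At L, Y = 7·√L. Substituting and solving: (83 − 14·√L)·3.5·L^(-1/2) = 9.1 gives L = 25.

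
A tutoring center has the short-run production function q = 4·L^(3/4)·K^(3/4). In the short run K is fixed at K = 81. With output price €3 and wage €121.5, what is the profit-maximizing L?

L* = 16

With K = 81, MP_L = (3/4)·4·L^(-1/4)·81^(3/4) = 81·L^(-1/4).
Profit maximization for a price taker requires P·MP_L = w: 3·81·L^(-1/4) = 121.5.
So L^(-1/4) = 0.5, which gives L = 16.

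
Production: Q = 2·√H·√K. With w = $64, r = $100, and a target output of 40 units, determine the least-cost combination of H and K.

Cost minimization requires the marginal rate of technical substitution to equal the input-price ratio: MP_H/MP_K = w/r.
Here MP_H/MP_K = (1/2)·(K/H)/(1/2) = (K/H). Setting this equal to 64/100 = 0.64 gives K = 0.64H.
Substituting into Q = 40: 2·H^(1/2)·(0.64H)^(1/2) = 40.
Solving, H = 25 and K = 16.

H* = 25, K* = 16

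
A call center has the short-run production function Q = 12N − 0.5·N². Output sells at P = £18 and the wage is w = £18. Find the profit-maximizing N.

N* = 11

The marginal product of N is MP_N = 12 − N.
A price-taking firm hires until the value of the marginal product equals the wage: P·MP_N = w, so 18·(12 − N) = 18.
Then 12 − N = 1, giving N = 11.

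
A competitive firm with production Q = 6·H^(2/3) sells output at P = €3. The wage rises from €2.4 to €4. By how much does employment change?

From P·MP_H = w with MP_H = 4·H^(-1/3), the labor demand is H(w) = (12/w)^(3).
At w = 2.4: H = 125. At w = 4: H = 27.
ΔH = 27 − 125 = -98.

ΔH = -98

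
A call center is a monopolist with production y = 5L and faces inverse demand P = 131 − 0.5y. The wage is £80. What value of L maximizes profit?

L* = 23

Marginal revenue from the inverse demand is MR = 131 − y.
The marginal product is MP_L = 5.
A monopolist hires until marginal revenue product equals the wage: MR·MP_L = w.
(131 − 5L)·5 = 80, so L = 23.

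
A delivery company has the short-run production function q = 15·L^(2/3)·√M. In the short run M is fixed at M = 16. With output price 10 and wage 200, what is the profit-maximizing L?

L* = 8

With M = 16, MP_L = (2/3)·15·L^(-1/3)·16^(1/2) = 40·L^(-1/3).
Profit maximization for a price taker requires P·MP_L = w: 10·40·L^(-1/3) = 200.
So L^(-1/3) = 0.5, which gives L = 8.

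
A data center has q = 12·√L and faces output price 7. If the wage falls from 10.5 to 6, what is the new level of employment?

L* = 49

From P·MP_L = w with MP_L = 6·L^(-1/2), the labor demand is L(w) = (42/w)^(2).
At w = 10.5: L = 16. At w = 6: L = 49.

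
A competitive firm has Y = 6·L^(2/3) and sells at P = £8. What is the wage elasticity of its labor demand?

MP_L = (2/3)·6·L^(-1/3), so P·MP_L = w gives 32·L^(-1/3) = w.
Solving, L(w) = (32/w)^(3). This is a constant-elasticity form: L ∝ w^(−3), so ε = −3.

ε = -3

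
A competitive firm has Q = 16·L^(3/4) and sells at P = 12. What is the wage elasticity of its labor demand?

ε = -4

MP_L = (3/4)·16·L^(-1/4), so P·MP_L = w gives 144·L^(-1/4) = w.
Solving, L(w) = (144/w)^(4). This is a constant-elasticity form: L ∝ w^(−4), so ε = −4.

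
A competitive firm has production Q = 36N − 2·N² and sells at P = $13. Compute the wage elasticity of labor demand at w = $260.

From P·MP_N = w with MP_N = 36 − 4N, labor demand is N(w) = (36 − w/13)/4.
dN/dw = −1/(52) = -1/52.
At w = 260, N = 4, so ε = (dN/dw)·(w/N) = (-1/52)·(260/4) = -1.25.

ε = -1.25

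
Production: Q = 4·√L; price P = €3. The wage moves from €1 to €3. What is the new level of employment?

From P·MP_L = w with MP_L = 2·L^(-1/2), the labor demand is L(w) = (6/w)^(2).
At w = 1: L = 36. At w = 3: L = 4.

L* = 4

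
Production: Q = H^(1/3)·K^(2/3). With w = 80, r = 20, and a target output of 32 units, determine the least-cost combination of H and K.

Cost minimization requires the marginal rate of technical substitution to equal the input-price ratio: MP_H/MP_K = w/r.
Here MP_H/MP_K = (1/3)·(K/H)/(2/3) = 0.5·(K/H). Setting this equal to 80/20 = 4 gives K = 8H.
Substituting into Q = 32: H^(1/3)·(8H)^(2/3) = 32.
Solving, H = 8 and K = 64.

H* = 8, K* = 64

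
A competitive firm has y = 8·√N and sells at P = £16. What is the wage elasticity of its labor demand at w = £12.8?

MP_N = (1/2)·8·N^(-1/2), so P·MP_N = w gives 64·N^(-1/2) = w.
Solving, N(w) = (64/w)^(2). This is a constant-elasticity form: N ∝ w^(−2), so ε = −2.

ε = -2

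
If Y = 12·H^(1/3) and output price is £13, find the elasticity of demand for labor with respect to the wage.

MP_H = (1/3)·12·H^(-2/3), so P·MP_H = w gives 52·H^(-2/3) = w.
Solving, H(w) = (52/w)^(3/2). This is a constant-elasticity form: H ∝ w^(−3/2), so ε = −3/2.

ε = -1.5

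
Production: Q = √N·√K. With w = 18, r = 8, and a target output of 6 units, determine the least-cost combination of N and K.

Cost minimization requires the marginal rate of technical substitution to equal the input-price ratio: MP_N/MP_K = w/r.
Here MP_N/MP_K = (1/2)·(K/N)/(1/2) = (K/N). Setting this equal to 18/8 = 2.25 gives K = 2.25N.
Substituting into Q = 6: N^(1/2)·(2.25N)^(1/2) = 6.
Solving, N = 4 and K = 9.

N* = 4, K* = 9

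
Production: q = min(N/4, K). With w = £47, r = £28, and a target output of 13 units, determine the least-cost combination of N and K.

N* = 52, K* = 13

With a fixed-proportions technology, the cost-minimizing bundle uses no slack in either input: N/4 = K = q.
So N = 4·13 = 52 and K = 13.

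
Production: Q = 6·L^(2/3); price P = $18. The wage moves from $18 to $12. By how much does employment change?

ΔL = 152

From P·MP_L = w with MP_L = 4·L^(-1/3), the labor demand is L(w) = (72/w)^(3).
At w = 18: L = 64. At w = 12: L = 216.
ΔL = 216 − 64 = 152.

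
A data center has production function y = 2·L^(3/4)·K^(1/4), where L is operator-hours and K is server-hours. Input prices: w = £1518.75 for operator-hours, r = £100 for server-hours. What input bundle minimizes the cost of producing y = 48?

L* = 16, K* = 81

Cost minimization requires the marginal rate of technical substitution to equal the input-price ratio: MP_L/MP_K = w/r.
Here MP_L/MP_K = (3/4)·(K/L)/(1/4) = 3·(K/L). Setting this equal to 1518.75/100 = 15.1875 gives K = 5.0625L.
Substituting into y = 48: 2·L^(3/4)·(5.0625L)^(1/4) = 48.
Solving, L = 16 and K = 81.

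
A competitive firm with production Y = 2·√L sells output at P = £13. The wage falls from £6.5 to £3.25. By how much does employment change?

ΔL = 12

From P·MP_L = w with MP_L = L^(-1/2), the labor demand is L(w) = (13/w)^(2).
At w = 6.5: L = 4. At w = 3.25: L = 16.
ΔL = 16 − 4 = 12.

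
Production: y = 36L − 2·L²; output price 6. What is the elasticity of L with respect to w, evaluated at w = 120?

ε = -1.25

From P·MP_L = w with MP_L = 36 − 4L, labor demand is L(w) = (36 − w/6)/4.
dL/dw = −1/(24) = -1/24.
At w = 120, L = 4, so ε = (dL/dw)·(w/L) = (-1/24)·(120/4) = -1.25.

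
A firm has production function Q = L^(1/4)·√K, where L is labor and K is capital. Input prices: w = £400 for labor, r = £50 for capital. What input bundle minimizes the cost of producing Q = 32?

L* = 16, K* = 256

Cost minimization requires the marginal rate of technical substitution to equal the input-price ratio: MP_L/MP_K = w/r.
Here MP_L/MP_K = (1/4)·(K/L)/(1/2) = 0.5·(K/L). Setting this equal to 400/50 = 8 gives K = 16L.
Substituting into Q = 32: L^(1/4)·(16L)^(1/2) = 32.
Solving, L = 16 and K = 256.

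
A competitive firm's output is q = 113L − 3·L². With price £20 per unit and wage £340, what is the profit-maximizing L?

L* = 16

The marginal product of L is MP_L = 113 − 6L.
A price-taking firm hires until the value of the marginal product equals the wage: P·MP_L = w, so 20·(113 − 6L) = 340.
Then 113 − 6L = 17, giving L = 16.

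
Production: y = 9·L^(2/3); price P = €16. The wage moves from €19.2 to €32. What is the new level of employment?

L* = 27

From P·MP_L = w with MP_L = 6·L^(-1/3), the labor demand is L(w) = (96/w)^(3).
At w = 19.2: L = 125. At w = 32: L = 27.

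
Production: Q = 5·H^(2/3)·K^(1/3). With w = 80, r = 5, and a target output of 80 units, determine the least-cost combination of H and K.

Cost minimization requires the marginal rate of technical substitution to equal the input-price ratio: MP_H/MP_K = w/r.
Here MP_H/MP_K = (2/3)·(K/H)/(1/3) = 2·(K/H). Setting this equal to 80/5 = 16 gives K = 8H.
Substituting into Q = 80: 5·H^(2/3)·(8H)^(1/3) = 80.
Solving, H = 8 and K = 64.

H* = 8, K* = 64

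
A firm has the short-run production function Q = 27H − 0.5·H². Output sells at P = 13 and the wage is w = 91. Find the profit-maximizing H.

H* = 20

The marginal product of H is MP_H = 27 − H.
A price-taking firm hires until the value of the marginal product equals the wage: P·MP_H = w, so 13·(27 − H) = 91.
Then 27 − H = 7, giving H = 20.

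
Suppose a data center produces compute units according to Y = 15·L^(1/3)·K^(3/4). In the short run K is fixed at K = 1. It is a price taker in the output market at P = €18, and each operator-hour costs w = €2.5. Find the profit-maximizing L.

With K = 1, MP_L = (1/3)·15·L^(-2/3)·1^(3/4) = 5·L^(-2/3).
Profit maximization for a price taker requires P·MP_L = w: 18·5·L^(-2/3) = 2.5.
So L^(-2/3) = 1/36, which gives L = 216.

L* = 216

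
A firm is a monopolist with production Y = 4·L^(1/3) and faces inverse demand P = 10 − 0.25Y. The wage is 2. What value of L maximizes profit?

Marginal revenue from the inverse demand is MR = 10 − 0.5Y.
The marginal product is MP_L = (4/3)·L^(-2/3).
A monopolist hires until marginal revenue product equals the wage: MR·MP_L = w.
At L, Y = 4·L^(1/3). Substituting and solving: (10 − 2·L^(1/3))·(4/3)·L^(-2/3) = 2 gives L = 8.

L* = 8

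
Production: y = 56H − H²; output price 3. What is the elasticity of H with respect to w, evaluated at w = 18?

From P·MP_H = w with MP_H = 56 − 2H, labor demand is H(w) = (56 − w/3)/2.
dH/dw = −1/(6) = -1/6.
At w = 18, H = 25, so ε = (dH/dw)·(w/H) = (-1/6)·(18/25) = -0.12.

ε = -0.12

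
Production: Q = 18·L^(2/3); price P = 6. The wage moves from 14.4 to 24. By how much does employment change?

From P·MP_L = w with MP_L = 12·L^(-1/3), the labor demand is L(w) = (72/w)^(3).
At w = 14.4: L = 125. At w = 24: L = 27.
ΔL = 27 − 125 = -98.

ΔL = -98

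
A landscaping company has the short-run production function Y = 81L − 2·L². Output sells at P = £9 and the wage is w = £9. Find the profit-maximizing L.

L* = 20

The marginal product of L is MP_L = 81 − 4L.
A price-taking firm hires until the value of the marginal product equals the wage: P·MP_L = w, so 9·(81 − 4L) = 9.
Then 81 − 4L = 1, giving L = 20.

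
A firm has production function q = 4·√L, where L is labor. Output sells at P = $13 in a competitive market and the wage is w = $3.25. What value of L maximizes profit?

MP_L = (1/2)·4·L^(-1/2) = 2·L^(-1/2).
Profit maximization for a price taker requires P·MP_L = w: 13·2·L^(-1/2) = 3.25.
So L^(-1/2) = 0.125, which gives L = 64.

L* = 64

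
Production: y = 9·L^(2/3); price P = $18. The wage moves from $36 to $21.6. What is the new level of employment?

From P·MP_L = w with MP_L = 6·L^(-1/3), the labor demand is L(w) = (108/w)^(3).
At w = 36: L = 27. At w = 21.6: L = 125.

L* = 125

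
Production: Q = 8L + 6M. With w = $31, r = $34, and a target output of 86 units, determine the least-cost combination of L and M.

The inputs are perfect substitutes, so the firm uses whichever has the lower cost per unit of output.
Cost per unit of output via L is w/8 = 3.875; via M it is r/6 = 17/3. L is cheaper.
Producing Q = 86 with L alone: L = 10.75, M = 0.

L* = 10.75, M* = 0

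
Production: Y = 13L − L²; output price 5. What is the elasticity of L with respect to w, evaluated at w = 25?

ε = -0.625

From P·MP_L = w with MP_L = 13 − 2L, labor demand is L(w) = (13 − w/5)/2.
dL/dw = −1/(10) = -0.1.
At w = 25, L = 4, so ε = (dL/dw)·(w/L) = (-0.1)·(25/4) = -0.625.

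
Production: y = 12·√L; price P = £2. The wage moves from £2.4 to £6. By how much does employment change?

ΔL = -21

From P·MP_L = w with MP_L = 6·L^(-1/2), the labor demand is L(w) = (12/w)^(2).
At w = 2.4: L = 25. At w = 6: L = 4.
ΔL = 4 − 25 = -21.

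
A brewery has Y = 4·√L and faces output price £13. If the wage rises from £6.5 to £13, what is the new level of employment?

L* = 4

From P·MP_L = w with MP_L = 2·L^(-1/2), the labor demand is L(w) = (26/w)^(2).
At w = 6.5: L = 16. At w = 13: L = 4.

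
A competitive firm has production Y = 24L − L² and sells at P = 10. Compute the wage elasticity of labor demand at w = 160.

ε = -2

From P·MP_L = w with MP_L = 24 − 2L, labor demand is L(w) = (24 − w/10)/2.
dL/dw = −1/(20) = -0.05.
At w = 160, L = 4, so ε = (dL/dw)·(w/L) = (-0.05)·(160/4) = -2.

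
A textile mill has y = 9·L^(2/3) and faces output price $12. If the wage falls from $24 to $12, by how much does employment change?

From P·MP_L = w with MP_L = 6·L^(-1/3), the labor demand is L(w) = (72/w)^(3).
At w = 24: L = 27. At w = 12: L = 216.
ΔL = 216 − 27 = 189.

ΔL = 189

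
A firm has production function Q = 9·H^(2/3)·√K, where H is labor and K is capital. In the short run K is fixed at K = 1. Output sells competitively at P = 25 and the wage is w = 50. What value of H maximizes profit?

With K = 1, MP_H = (2/3)·9·H^(-1/3)·1^(1/2) = 6·H^(-1/3).
Profit maximization for a price taker requires P·MP_H = w: 25·6·H^(-1/3) = 50.
So H^(-1/3) = 1/3, which gives H = 27.

H* = 27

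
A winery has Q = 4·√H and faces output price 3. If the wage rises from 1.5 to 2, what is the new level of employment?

H* = 9

From P·MP_H = w with MP_H = 2·H^(-1/2), the labor demand is H(w) = (6/w)^(2).
At w = 1.5: H = 16. At w = 2: H = 9.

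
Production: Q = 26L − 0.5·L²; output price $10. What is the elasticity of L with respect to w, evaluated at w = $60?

From P·MP_L = w with MP_L = 26 − L, labor demand is L(w) = 26 − w/10.
dL/dw = −1/(10) = -0.1.
At w = 60, L = 20, so ε = (dL/dw)·(w/L) = (-0.1)·(60/20) = -0.3.

ε = -0.3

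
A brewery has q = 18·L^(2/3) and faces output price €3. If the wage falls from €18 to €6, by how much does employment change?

ΔL = 208

From P·MP_L = w with MP_L = 12·L^(-1/3), the labor demand is L(w) = (36/w)^(3).
At w = 18: L = 8. At w = 6: L = 216.
ΔL = 216 − 8 = 208.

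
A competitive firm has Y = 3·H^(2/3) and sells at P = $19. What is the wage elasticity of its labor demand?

ε = -3

MP_H = (2/3)·3·H^(-1/3), so P·MP_H = w gives 38·H^(-1/3) = w.
Solving, H(w) = (38/w)^(3). This is a constant-elasticity form: H ∝ w^(−3), so ε = −3.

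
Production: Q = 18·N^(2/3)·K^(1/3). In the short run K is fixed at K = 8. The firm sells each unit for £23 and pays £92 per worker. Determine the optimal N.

N* = 216

With K = 8, MP_N = (2/3)·18·N^(-1/3)·8^(1/3) = 24·N^(-1/3).
Profit maximization for a price taker requires P·MP_N = w: 23·24·N^(-1/3) = 92.
So N^(-1/3) = 1/6, which gives N = 216.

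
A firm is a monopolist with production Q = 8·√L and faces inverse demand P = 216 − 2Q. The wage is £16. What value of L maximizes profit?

L* = 36

Marginal revenue from the inverse demand is MR = 216 − 4Q.
The marginal product is MP_L = 4·L^(-1/2).
A monopolist hires until marginal revenue product equals the wage: MR·MP_L = w.
At L, Q = 8·√L. Substituting and solving: (216 − 32·√L)·4·L^(-1/2) = 16 gives L = 36.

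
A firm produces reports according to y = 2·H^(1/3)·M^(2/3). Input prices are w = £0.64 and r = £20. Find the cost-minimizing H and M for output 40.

Cost minimization requires the marginal rate of technical substitution to equal the input-price ratio: MP_H/MP_M = w/r.
Here MP_H/MP_M = (1/3)·(M/H)/(2/3) = 0.5·(M/H). Setting this equal to 0.64/20 = 0.032 gives M = 0.064H.
Substituting into y = 40: 2·H^(1/3)·(0.064H)^(2/3) = 40.
Solving, H = 125 and M = 8.

H* = 125, M* = 8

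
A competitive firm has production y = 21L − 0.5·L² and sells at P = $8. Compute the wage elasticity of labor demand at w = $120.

ε = -2.5

From P·MP_L = w with MP_L = 21 − L, labor demand is L(w) = 21 − w/8.
dL/dw = −1/(8) = -0.125.
At w = 120, L = 6, so ε = (dL/dw)·(w/L) = (-0.125)·(120/6) = -2.5.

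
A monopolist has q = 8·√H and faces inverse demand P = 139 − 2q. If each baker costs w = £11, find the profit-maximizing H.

H* = 16

Marginal revenue from the inverse demand is MR = 139 − 4q.
The marginal product is MP_H = 4·H^(-1/2).
A monopolist hires until marginal revenue product equals the wage: MR·MP_H = w.
At H, q = 8·√H. Substituting and solving: (139 − 32·√H)·4·H^(-1/2) = 11 gives H = 16.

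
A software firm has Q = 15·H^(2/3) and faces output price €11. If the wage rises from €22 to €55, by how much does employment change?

From P·MP_H = w with MP_H = 10·H^(-1/3), the labor demand is H(w) = (110/w)^(3).
At w = 22: H = 125. At w = 55: H = 8.
ΔH = 8 − 125 = -117.

ΔH = -117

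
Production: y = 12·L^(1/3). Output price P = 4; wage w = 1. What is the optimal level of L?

MP_L = (1/3)·12·L^(-2/3) = 4·L^(-2/3).
Profit maximization for a price taker requires P·MP_L = w: 4·4·L^(-2/3) = 1.
So L^(-2/3) = 0.0625, which gives L = 64.

L* = 64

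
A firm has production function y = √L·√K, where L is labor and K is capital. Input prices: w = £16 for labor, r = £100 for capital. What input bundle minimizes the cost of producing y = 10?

L* = 25, K* = 4

Cost minimization requires the marginal rate of technical substitution to equal the input-price ratio: MP_L/MP_K = w/r.
Here MP_L/MP_K = (1/2)·(K/L)/(1/2) = (K/L). Setting this equal to 16/100 = 0.16 gives K = 0.16L.
Substituting into y = 10: L^(1/2)·(0.16L)^(1/2) = 10.
Solving, L = 25 and K = 4.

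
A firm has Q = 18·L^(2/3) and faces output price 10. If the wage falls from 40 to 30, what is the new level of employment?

L* = 64

From P·MP_L = w with MP_L = 12·L^(-1/3), the labor demand is L(w) = (120/w)^(3).
At w = 40: L = 27. At w = 30: L = 64.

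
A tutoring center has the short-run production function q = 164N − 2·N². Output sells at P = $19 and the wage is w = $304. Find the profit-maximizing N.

The marginal product of N is MP_N = 164 − 4N.
A price-taking firm hires until the value of the marginal product equals the wage: P·MP_N = w, so 19·(164 − 4N) = 304.
Then 164 − 4N = 16, giving N = 37.

N* = 37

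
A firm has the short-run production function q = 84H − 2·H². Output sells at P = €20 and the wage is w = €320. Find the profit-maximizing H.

The marginal product of H is MP_H = 84 − 4H.
A price-taking firm hires until the value of the marginal product equals the wage: P·MP_H = w, so 20·(84 − 4H) = 320.
Then 84 − 4H = 16, giving H = 17.

H* = 17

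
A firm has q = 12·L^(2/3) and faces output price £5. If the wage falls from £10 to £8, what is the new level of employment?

From P·MP_L = w with MP_L = 8·L^(-1/3), the labor demand is L(w) = (40/w)^(3).
At w = 10: L = 64. At w = 8: L = 125.

L* = 125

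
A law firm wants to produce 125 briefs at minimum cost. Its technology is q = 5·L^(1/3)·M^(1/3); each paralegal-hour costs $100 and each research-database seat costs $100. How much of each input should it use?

L* = 125, M* = 125

Cost minimization requires the marginal rate of technical substitution to equal the input-price ratio: MP_L/MP_M = w/r.
Here MP_L/MP_M = (1/3)·(M/L)/(1/3) = (M/L). Setting this equal to 100/100 = 1 gives M = L.
Substituting into q = 125: 5·L^(1/3)·(L)^(1/3) = 125.
Solving, L = 125 and M = 125.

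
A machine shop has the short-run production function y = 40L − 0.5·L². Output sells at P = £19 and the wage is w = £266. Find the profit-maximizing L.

The marginal product of L is MP_L = 40 − L.
A price-taking firm hires until the value of the marginal product equals the wage: P·MP_L = w, so 19·(40 − L) = 266.
Then 40 − L = 14, giving L = 26.

L* = 26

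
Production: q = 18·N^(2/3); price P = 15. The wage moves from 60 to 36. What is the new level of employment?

N* = 125

From P·MP_N = w with MP_N = 12·N^(-1/3), the labor demand is N(w) = (180/w)^(3).
At w = 60: N = 27. At w = 36: N = 125.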